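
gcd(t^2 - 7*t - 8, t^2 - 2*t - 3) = t + 1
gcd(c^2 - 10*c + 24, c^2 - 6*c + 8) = c - 4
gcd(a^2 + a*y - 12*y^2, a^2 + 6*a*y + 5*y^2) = 1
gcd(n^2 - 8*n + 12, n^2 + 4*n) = 1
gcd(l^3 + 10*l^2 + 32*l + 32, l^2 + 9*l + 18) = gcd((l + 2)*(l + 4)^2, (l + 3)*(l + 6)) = 1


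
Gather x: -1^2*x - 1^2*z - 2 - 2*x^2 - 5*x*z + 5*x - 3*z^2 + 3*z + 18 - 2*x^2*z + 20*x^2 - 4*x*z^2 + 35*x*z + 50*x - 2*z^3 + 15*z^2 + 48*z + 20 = x^2*(18 - 2*z) + x*(-4*z^2 + 30*z + 54) - 2*z^3 + 12*z^2 + 50*z + 36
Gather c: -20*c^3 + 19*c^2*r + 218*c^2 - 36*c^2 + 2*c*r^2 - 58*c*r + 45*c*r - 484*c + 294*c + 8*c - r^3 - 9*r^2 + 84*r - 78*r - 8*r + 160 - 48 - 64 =-20*c^3 + c^2*(19*r + 182) + c*(2*r^2 - 13*r - 182) - r^3 - 9*r^2 - 2*r + 48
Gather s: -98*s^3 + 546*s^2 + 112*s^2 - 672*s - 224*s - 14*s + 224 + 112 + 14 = -98*s^3 + 658*s^2 - 910*s + 350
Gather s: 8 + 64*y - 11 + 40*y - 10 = 104*y - 13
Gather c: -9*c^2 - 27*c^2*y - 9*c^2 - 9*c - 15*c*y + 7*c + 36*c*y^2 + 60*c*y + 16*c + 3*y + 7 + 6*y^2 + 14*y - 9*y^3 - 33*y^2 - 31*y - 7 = c^2*(-27*y - 18) + c*(36*y^2 + 45*y + 14) - 9*y^3 - 27*y^2 - 14*y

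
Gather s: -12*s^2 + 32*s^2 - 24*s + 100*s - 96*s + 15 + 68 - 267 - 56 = 20*s^2 - 20*s - 240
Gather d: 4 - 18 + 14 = 0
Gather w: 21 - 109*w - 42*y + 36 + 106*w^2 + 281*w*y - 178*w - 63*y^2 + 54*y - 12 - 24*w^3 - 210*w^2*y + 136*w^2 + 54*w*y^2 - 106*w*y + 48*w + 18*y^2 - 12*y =-24*w^3 + w^2*(242 - 210*y) + w*(54*y^2 + 175*y - 239) - 45*y^2 + 45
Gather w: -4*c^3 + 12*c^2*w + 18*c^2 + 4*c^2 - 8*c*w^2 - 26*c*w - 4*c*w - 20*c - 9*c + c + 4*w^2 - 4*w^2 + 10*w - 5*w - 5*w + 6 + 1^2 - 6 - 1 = -4*c^3 + 22*c^2 - 8*c*w^2 - 28*c + w*(12*c^2 - 30*c)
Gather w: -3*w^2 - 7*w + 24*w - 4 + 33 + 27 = -3*w^2 + 17*w + 56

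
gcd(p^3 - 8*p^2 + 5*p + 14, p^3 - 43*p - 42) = p^2 - 6*p - 7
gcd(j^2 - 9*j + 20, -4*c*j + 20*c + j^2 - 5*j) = j - 5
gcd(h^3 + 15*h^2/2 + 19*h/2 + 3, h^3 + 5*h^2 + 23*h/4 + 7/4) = h^2 + 3*h/2 + 1/2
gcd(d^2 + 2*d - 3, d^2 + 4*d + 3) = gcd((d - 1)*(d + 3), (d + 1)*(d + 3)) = d + 3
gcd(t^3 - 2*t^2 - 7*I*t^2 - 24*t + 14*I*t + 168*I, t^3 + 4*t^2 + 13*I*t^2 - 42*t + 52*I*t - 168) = t + 4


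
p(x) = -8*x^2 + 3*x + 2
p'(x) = 3 - 16*x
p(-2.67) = -63.04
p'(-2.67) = 45.72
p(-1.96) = -34.61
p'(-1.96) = 34.36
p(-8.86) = -652.58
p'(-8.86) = 144.76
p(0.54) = 1.29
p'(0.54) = -5.64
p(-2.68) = -63.50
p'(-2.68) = 45.88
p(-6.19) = -323.10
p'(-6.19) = 102.04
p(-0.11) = 1.57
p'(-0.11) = 4.76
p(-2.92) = -74.97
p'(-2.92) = 49.72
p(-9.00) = -673.00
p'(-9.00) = 147.00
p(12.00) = -1114.00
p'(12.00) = -189.00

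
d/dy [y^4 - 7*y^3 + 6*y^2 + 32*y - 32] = 4*y^3 - 21*y^2 + 12*y + 32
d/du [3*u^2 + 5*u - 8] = 6*u + 5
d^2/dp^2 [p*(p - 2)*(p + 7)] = 6*p + 10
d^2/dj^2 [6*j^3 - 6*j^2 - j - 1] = 36*j - 12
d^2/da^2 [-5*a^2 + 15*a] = -10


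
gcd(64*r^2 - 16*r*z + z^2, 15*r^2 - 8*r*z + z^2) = 1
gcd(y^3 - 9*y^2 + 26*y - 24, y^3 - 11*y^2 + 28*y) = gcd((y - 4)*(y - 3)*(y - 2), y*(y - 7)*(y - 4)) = y - 4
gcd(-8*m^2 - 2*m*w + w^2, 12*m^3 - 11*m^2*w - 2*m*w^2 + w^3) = -4*m + w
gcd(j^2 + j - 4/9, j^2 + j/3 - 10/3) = 1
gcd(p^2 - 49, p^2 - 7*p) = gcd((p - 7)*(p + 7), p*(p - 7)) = p - 7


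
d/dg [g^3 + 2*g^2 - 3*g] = 3*g^2 + 4*g - 3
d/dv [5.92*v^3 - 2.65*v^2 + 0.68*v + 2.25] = 17.76*v^2 - 5.3*v + 0.68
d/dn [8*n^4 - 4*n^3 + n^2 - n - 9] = 32*n^3 - 12*n^2 + 2*n - 1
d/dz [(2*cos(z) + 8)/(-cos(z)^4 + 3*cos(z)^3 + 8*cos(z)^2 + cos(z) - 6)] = 2*(-3*(1 - cos(2*z))^2/4 + 113*cos(z)/2 + 19*cos(2*z) - 5*cos(3*z)/2 + 32)*sin(z)/(-cos(z)^4 + 3*cos(z)^3 + 8*cos(z)^2 + cos(z) - 6)^2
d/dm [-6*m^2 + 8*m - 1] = 8 - 12*m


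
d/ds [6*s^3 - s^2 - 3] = 2*s*(9*s - 1)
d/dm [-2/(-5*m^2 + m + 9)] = 2*(1 - 10*m)/(-5*m^2 + m + 9)^2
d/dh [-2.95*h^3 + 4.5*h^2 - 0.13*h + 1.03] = -8.85*h^2 + 9.0*h - 0.13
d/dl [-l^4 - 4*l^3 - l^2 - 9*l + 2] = -4*l^3 - 12*l^2 - 2*l - 9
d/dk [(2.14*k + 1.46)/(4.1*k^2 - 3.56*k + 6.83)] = (-8.774*k^2 - 11.972*k + 19.8138)/(16.81*k^4 - 29.192*k^3 + 68.6796*k^2 - 48.6296*k + 46.6489)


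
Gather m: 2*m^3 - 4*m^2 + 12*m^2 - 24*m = 2*m^3 + 8*m^2 - 24*m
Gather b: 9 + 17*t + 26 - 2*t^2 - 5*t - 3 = -2*t^2 + 12*t + 32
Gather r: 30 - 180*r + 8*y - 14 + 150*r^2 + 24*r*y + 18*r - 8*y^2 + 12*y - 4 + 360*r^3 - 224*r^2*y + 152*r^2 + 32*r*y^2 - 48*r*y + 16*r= 360*r^3 + r^2*(302 - 224*y) + r*(32*y^2 - 24*y - 146) - 8*y^2 + 20*y + 12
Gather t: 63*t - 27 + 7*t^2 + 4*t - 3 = 7*t^2 + 67*t - 30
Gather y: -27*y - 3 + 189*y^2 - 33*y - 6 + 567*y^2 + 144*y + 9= 756*y^2 + 84*y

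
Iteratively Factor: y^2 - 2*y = (y - 2)*(y)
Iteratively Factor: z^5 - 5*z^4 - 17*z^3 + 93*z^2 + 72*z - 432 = (z + 3)*(z^4 - 8*z^3 + 7*z^2 + 72*z - 144) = (z - 4)*(z + 3)*(z^3 - 4*z^2 - 9*z + 36) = (z - 4)^2*(z + 3)*(z^2 - 9) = (z - 4)^2*(z + 3)^2*(z - 3)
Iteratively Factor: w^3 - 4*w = (w - 2)*(w^2 + 2*w) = (w - 2)*(w + 2)*(w)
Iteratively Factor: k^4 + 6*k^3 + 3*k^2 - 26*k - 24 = (k - 2)*(k^3 + 8*k^2 + 19*k + 12) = (k - 2)*(k + 4)*(k^2 + 4*k + 3) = (k - 2)*(k + 1)*(k + 4)*(k + 3)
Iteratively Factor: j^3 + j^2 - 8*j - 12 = (j + 2)*(j^2 - j - 6) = (j - 3)*(j + 2)*(j + 2)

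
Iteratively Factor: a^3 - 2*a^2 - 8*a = (a + 2)*(a^2 - 4*a) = a*(a + 2)*(a - 4)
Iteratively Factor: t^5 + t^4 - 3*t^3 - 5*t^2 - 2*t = (t - 2)*(t^4 + 3*t^3 + 3*t^2 + t) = t*(t - 2)*(t^3 + 3*t^2 + 3*t + 1) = t*(t - 2)*(t + 1)*(t^2 + 2*t + 1) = t*(t - 2)*(t + 1)^2*(t + 1)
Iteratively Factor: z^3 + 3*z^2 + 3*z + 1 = (z + 1)*(z^2 + 2*z + 1) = (z + 1)^2*(z + 1)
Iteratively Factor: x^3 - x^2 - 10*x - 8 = (x - 4)*(x^2 + 3*x + 2) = (x - 4)*(x + 1)*(x + 2)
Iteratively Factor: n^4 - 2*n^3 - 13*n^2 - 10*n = (n + 1)*(n^3 - 3*n^2 - 10*n) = (n + 1)*(n + 2)*(n^2 - 5*n) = (n - 5)*(n + 1)*(n + 2)*(n)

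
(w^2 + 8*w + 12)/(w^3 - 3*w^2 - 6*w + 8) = (w + 6)/(w^2 - 5*w + 4)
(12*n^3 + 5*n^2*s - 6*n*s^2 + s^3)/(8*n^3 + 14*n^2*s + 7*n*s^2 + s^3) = (12*n^2 - 7*n*s + s^2)/(8*n^2 + 6*n*s + s^2)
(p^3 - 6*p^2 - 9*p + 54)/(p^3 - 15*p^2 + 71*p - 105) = (p^2 - 3*p - 18)/(p^2 - 12*p + 35)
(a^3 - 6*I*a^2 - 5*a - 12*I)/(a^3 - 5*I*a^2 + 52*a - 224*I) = (a^2 - 2*I*a + 3)/(a^2 - I*a + 56)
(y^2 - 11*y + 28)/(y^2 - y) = (y^2 - 11*y + 28)/(y*(y - 1))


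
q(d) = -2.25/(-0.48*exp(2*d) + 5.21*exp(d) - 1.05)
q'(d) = -2.25*(0.96*exp(2*d) - 5.21*exp(d))/(-0.48*exp(2*d) + 5.21*exp(d) - 1.05)^2 = (11.7225 - 2.16*exp(d))*exp(d)/(0.48*exp(2*d) - 5.21*exp(d) + 1.05)^2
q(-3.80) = 2.41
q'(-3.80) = 0.30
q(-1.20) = -4.73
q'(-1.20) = 14.74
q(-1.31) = -7.01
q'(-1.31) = 29.20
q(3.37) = 0.01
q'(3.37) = -0.02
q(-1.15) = -4.08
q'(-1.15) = 11.49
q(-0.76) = -1.76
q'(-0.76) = 3.05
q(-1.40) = -10.94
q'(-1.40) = 65.29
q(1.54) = -0.18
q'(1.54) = 0.05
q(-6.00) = 2.17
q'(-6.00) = 0.03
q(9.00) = 0.00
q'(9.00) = 0.00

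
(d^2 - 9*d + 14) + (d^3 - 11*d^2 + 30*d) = d^3 - 10*d^2 + 21*d + 14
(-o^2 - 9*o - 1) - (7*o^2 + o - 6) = -8*o^2 - 10*o + 5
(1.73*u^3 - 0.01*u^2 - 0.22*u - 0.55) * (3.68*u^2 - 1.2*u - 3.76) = 6.3664*u^5 - 2.1128*u^4 - 7.3024*u^3 - 1.7224*u^2 + 1.4872*u + 2.068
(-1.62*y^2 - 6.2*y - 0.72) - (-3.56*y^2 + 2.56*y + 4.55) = 1.94*y^2 - 8.76*y - 5.27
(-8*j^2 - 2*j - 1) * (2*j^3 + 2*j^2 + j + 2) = -16*j^5 - 20*j^4 - 14*j^3 - 20*j^2 - 5*j - 2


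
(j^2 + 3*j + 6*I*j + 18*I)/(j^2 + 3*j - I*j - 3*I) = (j + 6*I)/(j - I)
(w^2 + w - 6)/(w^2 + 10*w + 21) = (w - 2)/(w + 7)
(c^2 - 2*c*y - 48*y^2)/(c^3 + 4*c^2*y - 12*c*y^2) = (-c + 8*y)/(c*(-c + 2*y))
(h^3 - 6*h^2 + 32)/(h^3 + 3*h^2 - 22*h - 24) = (h^2 - 2*h - 8)/(h^2 + 7*h + 6)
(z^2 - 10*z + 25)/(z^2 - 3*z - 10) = (z - 5)/(z + 2)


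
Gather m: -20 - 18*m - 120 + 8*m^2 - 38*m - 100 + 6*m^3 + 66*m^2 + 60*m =6*m^3 + 74*m^2 + 4*m - 240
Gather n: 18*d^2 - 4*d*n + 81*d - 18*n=18*d^2 + 81*d + n*(-4*d - 18)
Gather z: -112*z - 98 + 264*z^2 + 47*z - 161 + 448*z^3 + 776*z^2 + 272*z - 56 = 448*z^3 + 1040*z^2 + 207*z - 315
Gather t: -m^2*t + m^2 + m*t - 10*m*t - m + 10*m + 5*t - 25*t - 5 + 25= m^2 + 9*m + t*(-m^2 - 9*m - 20) + 20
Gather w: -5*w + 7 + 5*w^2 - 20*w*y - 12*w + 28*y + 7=5*w^2 + w*(-20*y - 17) + 28*y + 14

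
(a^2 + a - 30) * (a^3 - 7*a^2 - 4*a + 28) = a^5 - 6*a^4 - 41*a^3 + 234*a^2 + 148*a - 840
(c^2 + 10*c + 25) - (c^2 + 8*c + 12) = 2*c + 13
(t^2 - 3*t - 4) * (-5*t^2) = -5*t^4 + 15*t^3 + 20*t^2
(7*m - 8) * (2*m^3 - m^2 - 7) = 14*m^4 - 23*m^3 + 8*m^2 - 49*m + 56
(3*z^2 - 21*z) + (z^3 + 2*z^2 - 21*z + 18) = z^3 + 5*z^2 - 42*z + 18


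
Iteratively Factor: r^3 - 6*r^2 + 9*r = (r - 3)*(r^2 - 3*r) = r*(r - 3)*(r - 3)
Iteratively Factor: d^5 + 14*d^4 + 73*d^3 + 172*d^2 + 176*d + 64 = (d + 4)*(d^4 + 10*d^3 + 33*d^2 + 40*d + 16) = (d + 1)*(d + 4)*(d^3 + 9*d^2 + 24*d + 16) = (d + 1)*(d + 4)^2*(d^2 + 5*d + 4) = (d + 1)*(d + 4)^3*(d + 1)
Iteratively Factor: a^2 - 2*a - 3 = (a - 3)*(a + 1)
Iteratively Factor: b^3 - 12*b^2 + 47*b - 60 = (b - 3)*(b^2 - 9*b + 20) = (b - 5)*(b - 3)*(b - 4)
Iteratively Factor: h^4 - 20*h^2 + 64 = (h - 4)*(h^3 + 4*h^2 - 4*h - 16) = (h - 4)*(h - 2)*(h^2 + 6*h + 8) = (h - 4)*(h - 2)*(h + 2)*(h + 4)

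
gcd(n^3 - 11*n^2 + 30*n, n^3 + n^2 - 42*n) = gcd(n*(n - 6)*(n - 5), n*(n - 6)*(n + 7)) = n^2 - 6*n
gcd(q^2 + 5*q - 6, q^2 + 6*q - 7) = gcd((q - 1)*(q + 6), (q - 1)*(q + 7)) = q - 1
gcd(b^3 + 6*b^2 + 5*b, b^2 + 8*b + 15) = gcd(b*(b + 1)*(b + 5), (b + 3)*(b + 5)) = b + 5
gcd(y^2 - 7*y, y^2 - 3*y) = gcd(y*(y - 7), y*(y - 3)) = y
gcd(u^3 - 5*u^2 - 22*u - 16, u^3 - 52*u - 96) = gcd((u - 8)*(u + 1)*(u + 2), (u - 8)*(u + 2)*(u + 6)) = u^2 - 6*u - 16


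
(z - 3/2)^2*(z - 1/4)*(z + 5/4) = z^4 - 2*z^3 - 17*z^2/16 + 51*z/16 - 45/64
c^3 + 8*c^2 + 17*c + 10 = (c + 1)*(c + 2)*(c + 5)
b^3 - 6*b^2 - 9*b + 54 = (b - 6)*(b - 3)*(b + 3)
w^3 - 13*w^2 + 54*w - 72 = (w - 6)*(w - 4)*(w - 3)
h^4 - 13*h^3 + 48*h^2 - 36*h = h*(h - 6)^2*(h - 1)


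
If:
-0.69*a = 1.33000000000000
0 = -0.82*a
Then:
No Solution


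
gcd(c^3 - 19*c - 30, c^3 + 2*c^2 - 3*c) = c + 3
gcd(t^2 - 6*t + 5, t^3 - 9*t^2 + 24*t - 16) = t - 1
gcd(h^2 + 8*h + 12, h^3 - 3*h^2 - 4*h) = 1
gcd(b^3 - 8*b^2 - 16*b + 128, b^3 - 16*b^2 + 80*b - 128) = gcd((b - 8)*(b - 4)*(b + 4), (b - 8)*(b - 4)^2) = b^2 - 12*b + 32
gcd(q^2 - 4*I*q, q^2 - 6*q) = q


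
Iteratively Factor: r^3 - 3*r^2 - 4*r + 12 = (r + 2)*(r^2 - 5*r + 6) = (r - 3)*(r + 2)*(r - 2)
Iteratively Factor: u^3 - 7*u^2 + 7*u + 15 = (u - 5)*(u^2 - 2*u - 3) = (u - 5)*(u + 1)*(u - 3)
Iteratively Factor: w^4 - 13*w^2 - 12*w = (w + 1)*(w^3 - w^2 - 12*w) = (w - 4)*(w + 1)*(w^2 + 3*w) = (w - 4)*(w + 1)*(w + 3)*(w)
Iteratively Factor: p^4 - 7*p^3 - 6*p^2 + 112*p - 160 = (p - 2)*(p^3 - 5*p^2 - 16*p + 80) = (p - 2)*(p + 4)*(p^2 - 9*p + 20) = (p - 5)*(p - 2)*(p + 4)*(p - 4)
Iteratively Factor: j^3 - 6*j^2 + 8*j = (j)*(j^2 - 6*j + 8) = j*(j - 2)*(j - 4)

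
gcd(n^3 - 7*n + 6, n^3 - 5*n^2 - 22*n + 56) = n - 2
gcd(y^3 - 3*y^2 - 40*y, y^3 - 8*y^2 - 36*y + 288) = y - 8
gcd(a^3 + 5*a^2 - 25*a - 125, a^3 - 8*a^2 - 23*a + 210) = a + 5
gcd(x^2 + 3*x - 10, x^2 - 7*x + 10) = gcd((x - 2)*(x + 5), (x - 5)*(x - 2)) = x - 2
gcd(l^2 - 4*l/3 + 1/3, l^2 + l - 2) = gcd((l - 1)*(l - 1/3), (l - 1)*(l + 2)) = l - 1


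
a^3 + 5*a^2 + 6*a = a*(a + 2)*(a + 3)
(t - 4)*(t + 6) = t^2 + 2*t - 24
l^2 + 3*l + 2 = (l + 1)*(l + 2)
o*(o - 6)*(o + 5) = o^3 - o^2 - 30*o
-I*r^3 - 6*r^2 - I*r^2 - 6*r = r*(r - 6*I)*(-I*r - I)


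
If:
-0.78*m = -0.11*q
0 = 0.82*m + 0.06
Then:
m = -0.07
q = -0.52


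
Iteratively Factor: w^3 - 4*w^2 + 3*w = (w - 1)*(w^2 - 3*w) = (w - 3)*(w - 1)*(w)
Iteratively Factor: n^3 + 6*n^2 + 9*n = (n + 3)*(n^2 + 3*n) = (n + 3)^2*(n)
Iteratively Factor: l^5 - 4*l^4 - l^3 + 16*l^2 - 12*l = (l)*(l^4 - 4*l^3 - l^2 + 16*l - 12) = l*(l - 2)*(l^3 - 2*l^2 - 5*l + 6) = l*(l - 2)*(l - 1)*(l^2 - l - 6) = l*(l - 2)*(l - 1)*(l + 2)*(l - 3)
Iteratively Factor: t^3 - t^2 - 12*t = (t)*(t^2 - t - 12) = t*(t - 4)*(t + 3)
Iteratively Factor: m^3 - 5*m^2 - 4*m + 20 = (m - 5)*(m^2 - 4) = (m - 5)*(m + 2)*(m - 2)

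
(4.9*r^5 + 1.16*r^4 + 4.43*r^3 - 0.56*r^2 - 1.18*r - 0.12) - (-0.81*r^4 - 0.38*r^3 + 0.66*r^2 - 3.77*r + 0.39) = 4.9*r^5 + 1.97*r^4 + 4.81*r^3 - 1.22*r^2 + 2.59*r - 0.51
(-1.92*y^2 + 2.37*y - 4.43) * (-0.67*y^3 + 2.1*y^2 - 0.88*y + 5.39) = 1.2864*y^5 - 5.6199*y^4 + 9.6347*y^3 - 21.7374*y^2 + 16.6727*y - 23.8777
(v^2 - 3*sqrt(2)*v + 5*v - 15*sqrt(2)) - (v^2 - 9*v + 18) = -3*sqrt(2)*v + 14*v - 15*sqrt(2) - 18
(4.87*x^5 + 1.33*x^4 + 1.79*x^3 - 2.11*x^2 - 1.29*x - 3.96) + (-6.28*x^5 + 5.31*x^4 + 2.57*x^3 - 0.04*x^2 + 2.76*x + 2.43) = -1.41*x^5 + 6.64*x^4 + 4.36*x^3 - 2.15*x^2 + 1.47*x - 1.53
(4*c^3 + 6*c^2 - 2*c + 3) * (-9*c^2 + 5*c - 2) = -36*c^5 - 34*c^4 + 40*c^3 - 49*c^2 + 19*c - 6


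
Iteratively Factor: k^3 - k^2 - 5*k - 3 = (k + 1)*(k^2 - 2*k - 3) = (k - 3)*(k + 1)*(k + 1)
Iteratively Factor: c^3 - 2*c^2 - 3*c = (c - 3)*(c^2 + c) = c*(c - 3)*(c + 1)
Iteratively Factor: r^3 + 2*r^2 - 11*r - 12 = (r + 1)*(r^2 + r - 12) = (r - 3)*(r + 1)*(r + 4)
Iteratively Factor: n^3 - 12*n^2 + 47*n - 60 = (n - 5)*(n^2 - 7*n + 12) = (n - 5)*(n - 3)*(n - 4)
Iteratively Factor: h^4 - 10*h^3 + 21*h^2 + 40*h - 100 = (h - 5)*(h^3 - 5*h^2 - 4*h + 20) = (h - 5)*(h + 2)*(h^2 - 7*h + 10) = (h - 5)*(h - 2)*(h + 2)*(h - 5)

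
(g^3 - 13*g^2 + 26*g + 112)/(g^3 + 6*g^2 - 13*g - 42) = (g^2 - 15*g + 56)/(g^2 + 4*g - 21)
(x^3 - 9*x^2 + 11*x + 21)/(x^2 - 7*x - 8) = (x^2 - 10*x + 21)/(x - 8)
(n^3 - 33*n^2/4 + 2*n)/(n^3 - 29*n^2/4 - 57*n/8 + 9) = 2*n*(4*n - 1)/(8*n^2 + 6*n - 9)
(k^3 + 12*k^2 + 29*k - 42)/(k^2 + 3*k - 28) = (k^2 + 5*k - 6)/(k - 4)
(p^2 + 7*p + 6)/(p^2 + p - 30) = (p + 1)/(p - 5)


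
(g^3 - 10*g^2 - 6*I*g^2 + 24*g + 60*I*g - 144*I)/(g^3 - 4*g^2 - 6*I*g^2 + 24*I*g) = (g - 6)/g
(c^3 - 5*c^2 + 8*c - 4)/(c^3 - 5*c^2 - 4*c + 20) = (c^2 - 3*c + 2)/(c^2 - 3*c - 10)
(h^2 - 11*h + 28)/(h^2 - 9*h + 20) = (h - 7)/(h - 5)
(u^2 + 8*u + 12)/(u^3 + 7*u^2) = (u^2 + 8*u + 12)/(u^2*(u + 7))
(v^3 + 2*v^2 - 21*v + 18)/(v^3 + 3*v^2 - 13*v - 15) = (v^2 + 5*v - 6)/(v^2 + 6*v + 5)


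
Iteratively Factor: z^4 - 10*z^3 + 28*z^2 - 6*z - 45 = (z - 3)*(z^3 - 7*z^2 + 7*z + 15) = (z - 3)^2*(z^2 - 4*z - 5) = (z - 3)^2*(z + 1)*(z - 5)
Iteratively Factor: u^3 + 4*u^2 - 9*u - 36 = (u - 3)*(u^2 + 7*u + 12) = (u - 3)*(u + 4)*(u + 3)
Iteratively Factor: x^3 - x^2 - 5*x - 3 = (x + 1)*(x^2 - 2*x - 3) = (x + 1)^2*(x - 3)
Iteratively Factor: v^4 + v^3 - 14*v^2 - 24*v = (v + 2)*(v^3 - v^2 - 12*v) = (v - 4)*(v + 2)*(v^2 + 3*v) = (v - 4)*(v + 2)*(v + 3)*(v)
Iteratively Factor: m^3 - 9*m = (m + 3)*(m^2 - 3*m) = (m - 3)*(m + 3)*(m)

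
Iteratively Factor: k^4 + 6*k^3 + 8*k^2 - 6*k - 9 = (k + 1)*(k^3 + 5*k^2 + 3*k - 9) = (k - 1)*(k + 1)*(k^2 + 6*k + 9) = (k - 1)*(k + 1)*(k + 3)*(k + 3)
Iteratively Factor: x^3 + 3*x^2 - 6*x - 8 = (x - 2)*(x^2 + 5*x + 4) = (x - 2)*(x + 1)*(x + 4)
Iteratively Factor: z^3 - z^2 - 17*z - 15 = (z + 3)*(z^2 - 4*z - 5) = (z + 1)*(z + 3)*(z - 5)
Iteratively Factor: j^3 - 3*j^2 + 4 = (j + 1)*(j^2 - 4*j + 4) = (j - 2)*(j + 1)*(j - 2)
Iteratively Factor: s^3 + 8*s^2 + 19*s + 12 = (s + 3)*(s^2 + 5*s + 4) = (s + 1)*(s + 3)*(s + 4)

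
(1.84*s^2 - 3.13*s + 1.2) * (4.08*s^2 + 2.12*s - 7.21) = 7.5072*s^4 - 8.8696*s^3 - 15.006*s^2 + 25.1113*s - 8.652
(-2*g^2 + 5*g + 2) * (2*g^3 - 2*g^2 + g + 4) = -4*g^5 + 14*g^4 - 8*g^3 - 7*g^2 + 22*g + 8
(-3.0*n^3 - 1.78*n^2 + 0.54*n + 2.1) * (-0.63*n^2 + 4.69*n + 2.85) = 1.89*n^5 - 12.9486*n^4 - 17.2384*n^3 - 3.8634*n^2 + 11.388*n + 5.985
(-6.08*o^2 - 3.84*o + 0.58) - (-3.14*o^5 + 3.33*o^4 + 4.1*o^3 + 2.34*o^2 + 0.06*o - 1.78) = 3.14*o^5 - 3.33*o^4 - 4.1*o^3 - 8.42*o^2 - 3.9*o + 2.36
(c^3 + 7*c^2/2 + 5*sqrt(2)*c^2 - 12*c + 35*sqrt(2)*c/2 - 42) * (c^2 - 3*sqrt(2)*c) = c^5 + 2*sqrt(2)*c^4 + 7*c^4/2 - 42*c^3 + 7*sqrt(2)*c^3 - 147*c^2 + 36*sqrt(2)*c^2 + 126*sqrt(2)*c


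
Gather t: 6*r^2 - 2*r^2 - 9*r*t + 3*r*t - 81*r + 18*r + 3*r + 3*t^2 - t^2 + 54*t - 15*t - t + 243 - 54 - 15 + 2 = 4*r^2 - 60*r + 2*t^2 + t*(38 - 6*r) + 176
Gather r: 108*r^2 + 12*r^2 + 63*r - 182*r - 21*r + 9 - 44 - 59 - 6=120*r^2 - 140*r - 100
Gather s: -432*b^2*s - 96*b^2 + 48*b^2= -432*b^2*s - 48*b^2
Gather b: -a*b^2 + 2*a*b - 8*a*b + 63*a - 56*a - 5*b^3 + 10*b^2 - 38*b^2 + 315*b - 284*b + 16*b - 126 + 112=7*a - 5*b^3 + b^2*(-a - 28) + b*(47 - 6*a) - 14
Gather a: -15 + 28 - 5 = 8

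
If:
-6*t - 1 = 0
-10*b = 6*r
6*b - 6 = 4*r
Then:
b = 9/19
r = -15/19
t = -1/6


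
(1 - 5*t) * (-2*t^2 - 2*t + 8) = 10*t^3 + 8*t^2 - 42*t + 8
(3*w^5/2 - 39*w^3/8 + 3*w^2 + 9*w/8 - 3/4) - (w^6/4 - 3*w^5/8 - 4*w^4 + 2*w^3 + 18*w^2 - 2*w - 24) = -w^6/4 + 15*w^5/8 + 4*w^4 - 55*w^3/8 - 15*w^2 + 25*w/8 + 93/4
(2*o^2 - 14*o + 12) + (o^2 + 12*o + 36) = 3*o^2 - 2*o + 48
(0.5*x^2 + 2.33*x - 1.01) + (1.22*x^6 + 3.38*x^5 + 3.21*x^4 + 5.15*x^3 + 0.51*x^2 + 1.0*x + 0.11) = 1.22*x^6 + 3.38*x^5 + 3.21*x^4 + 5.15*x^3 + 1.01*x^2 + 3.33*x - 0.9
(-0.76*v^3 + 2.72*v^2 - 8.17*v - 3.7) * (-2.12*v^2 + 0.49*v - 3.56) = 1.6112*v^5 - 6.1388*v^4 + 21.3588*v^3 - 5.8425*v^2 + 27.2722*v + 13.172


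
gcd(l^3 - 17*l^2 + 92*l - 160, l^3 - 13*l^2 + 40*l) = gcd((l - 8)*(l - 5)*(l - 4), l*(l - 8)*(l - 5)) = l^2 - 13*l + 40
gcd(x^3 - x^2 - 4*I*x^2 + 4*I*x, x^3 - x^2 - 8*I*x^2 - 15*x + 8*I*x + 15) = x - 1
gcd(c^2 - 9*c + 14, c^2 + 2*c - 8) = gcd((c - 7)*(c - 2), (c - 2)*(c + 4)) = c - 2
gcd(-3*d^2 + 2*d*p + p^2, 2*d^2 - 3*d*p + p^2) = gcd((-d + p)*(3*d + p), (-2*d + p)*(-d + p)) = -d + p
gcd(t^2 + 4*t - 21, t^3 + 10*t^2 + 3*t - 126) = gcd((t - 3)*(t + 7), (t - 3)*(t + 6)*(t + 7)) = t^2 + 4*t - 21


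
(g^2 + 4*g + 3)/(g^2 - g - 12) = (g + 1)/(g - 4)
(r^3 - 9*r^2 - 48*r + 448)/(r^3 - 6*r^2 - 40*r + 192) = (r^2 - r - 56)/(r^2 + 2*r - 24)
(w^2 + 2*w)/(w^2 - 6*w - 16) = w/(w - 8)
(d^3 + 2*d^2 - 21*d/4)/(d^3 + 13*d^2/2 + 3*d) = (4*d^2 + 8*d - 21)/(2*(2*d^2 + 13*d + 6))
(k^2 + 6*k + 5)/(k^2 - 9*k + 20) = (k^2 + 6*k + 5)/(k^2 - 9*k + 20)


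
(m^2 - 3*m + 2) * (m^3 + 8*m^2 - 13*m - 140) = m^5 + 5*m^4 - 35*m^3 - 85*m^2 + 394*m - 280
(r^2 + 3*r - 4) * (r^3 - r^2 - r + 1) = r^5 + 2*r^4 - 8*r^3 + 2*r^2 + 7*r - 4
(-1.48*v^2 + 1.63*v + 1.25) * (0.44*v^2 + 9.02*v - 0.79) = -0.6512*v^4 - 12.6324*v^3 + 16.4218*v^2 + 9.9873*v - 0.9875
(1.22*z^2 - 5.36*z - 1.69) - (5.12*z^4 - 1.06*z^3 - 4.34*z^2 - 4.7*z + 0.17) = -5.12*z^4 + 1.06*z^3 + 5.56*z^2 - 0.66*z - 1.86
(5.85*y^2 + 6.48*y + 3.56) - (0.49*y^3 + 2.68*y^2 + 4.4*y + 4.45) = -0.49*y^3 + 3.17*y^2 + 2.08*y - 0.89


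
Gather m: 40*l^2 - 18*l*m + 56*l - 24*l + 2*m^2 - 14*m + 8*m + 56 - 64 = 40*l^2 + 32*l + 2*m^2 + m*(-18*l - 6) - 8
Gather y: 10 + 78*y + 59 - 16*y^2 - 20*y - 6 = -16*y^2 + 58*y + 63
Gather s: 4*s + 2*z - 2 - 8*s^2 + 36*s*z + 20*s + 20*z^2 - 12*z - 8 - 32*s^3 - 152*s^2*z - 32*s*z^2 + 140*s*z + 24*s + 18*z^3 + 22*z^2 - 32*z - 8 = -32*s^3 + s^2*(-152*z - 8) + s*(-32*z^2 + 176*z + 48) + 18*z^3 + 42*z^2 - 42*z - 18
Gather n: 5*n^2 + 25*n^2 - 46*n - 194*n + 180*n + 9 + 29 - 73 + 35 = 30*n^2 - 60*n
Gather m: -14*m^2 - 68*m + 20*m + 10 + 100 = -14*m^2 - 48*m + 110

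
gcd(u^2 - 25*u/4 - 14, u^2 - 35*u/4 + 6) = u - 8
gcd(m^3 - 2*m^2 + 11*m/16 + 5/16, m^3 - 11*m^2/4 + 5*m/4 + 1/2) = m^2 - 3*m/4 - 1/4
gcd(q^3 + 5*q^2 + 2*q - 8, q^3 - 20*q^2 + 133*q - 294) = 1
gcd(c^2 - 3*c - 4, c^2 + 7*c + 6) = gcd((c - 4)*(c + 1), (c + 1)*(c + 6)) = c + 1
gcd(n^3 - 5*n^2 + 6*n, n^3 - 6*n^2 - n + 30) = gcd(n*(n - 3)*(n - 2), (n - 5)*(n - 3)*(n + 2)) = n - 3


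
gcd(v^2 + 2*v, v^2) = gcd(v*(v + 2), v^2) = v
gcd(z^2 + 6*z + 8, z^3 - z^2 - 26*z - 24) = z + 4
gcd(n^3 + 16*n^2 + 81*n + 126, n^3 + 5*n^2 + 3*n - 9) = n + 3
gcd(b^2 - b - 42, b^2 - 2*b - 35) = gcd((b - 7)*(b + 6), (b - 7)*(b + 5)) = b - 7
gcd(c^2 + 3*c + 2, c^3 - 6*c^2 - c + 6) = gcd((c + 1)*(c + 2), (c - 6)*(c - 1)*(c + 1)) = c + 1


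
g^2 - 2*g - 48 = (g - 8)*(g + 6)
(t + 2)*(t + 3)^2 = t^3 + 8*t^2 + 21*t + 18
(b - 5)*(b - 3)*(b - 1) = b^3 - 9*b^2 + 23*b - 15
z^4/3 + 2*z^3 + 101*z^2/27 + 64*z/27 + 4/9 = (z/3 + 1)*(z + 1/3)*(z + 2/3)*(z + 2)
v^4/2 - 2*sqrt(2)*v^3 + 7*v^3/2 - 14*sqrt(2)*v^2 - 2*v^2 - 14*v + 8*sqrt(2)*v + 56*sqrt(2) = (v/2 + 1)*(v - 2)*(v + 7)*(v - 4*sqrt(2))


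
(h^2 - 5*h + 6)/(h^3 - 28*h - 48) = (-h^2 + 5*h - 6)/(-h^3 + 28*h + 48)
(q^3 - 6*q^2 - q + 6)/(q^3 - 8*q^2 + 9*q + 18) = (q - 1)/(q - 3)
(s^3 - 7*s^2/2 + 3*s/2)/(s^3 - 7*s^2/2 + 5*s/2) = (2*s^2 - 7*s + 3)/(2*s^2 - 7*s + 5)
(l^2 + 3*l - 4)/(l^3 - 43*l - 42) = (-l^2 - 3*l + 4)/(-l^3 + 43*l + 42)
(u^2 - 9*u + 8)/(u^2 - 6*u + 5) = (u - 8)/(u - 5)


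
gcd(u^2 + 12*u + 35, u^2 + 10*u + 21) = u + 7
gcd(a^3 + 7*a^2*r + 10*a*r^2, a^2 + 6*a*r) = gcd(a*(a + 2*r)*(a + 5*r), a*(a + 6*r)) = a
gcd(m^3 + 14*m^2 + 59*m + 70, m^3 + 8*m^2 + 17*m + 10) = m^2 + 7*m + 10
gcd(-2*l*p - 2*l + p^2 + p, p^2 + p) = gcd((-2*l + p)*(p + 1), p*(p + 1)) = p + 1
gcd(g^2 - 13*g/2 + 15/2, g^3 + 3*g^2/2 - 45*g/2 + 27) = g - 3/2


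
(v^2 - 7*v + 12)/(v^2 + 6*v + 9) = (v^2 - 7*v + 12)/(v^2 + 6*v + 9)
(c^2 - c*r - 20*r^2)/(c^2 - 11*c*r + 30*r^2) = (-c - 4*r)/(-c + 6*r)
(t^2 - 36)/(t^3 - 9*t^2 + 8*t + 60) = (t + 6)/(t^2 - 3*t - 10)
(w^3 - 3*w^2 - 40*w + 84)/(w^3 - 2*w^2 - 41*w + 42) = (w - 2)/(w - 1)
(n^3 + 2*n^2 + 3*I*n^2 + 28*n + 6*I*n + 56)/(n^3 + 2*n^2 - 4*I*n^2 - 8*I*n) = (n + 7*I)/n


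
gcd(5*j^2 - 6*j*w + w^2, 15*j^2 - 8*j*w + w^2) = -5*j + w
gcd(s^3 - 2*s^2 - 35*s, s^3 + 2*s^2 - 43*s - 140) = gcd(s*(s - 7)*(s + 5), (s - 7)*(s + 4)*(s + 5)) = s^2 - 2*s - 35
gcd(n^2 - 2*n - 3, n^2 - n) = 1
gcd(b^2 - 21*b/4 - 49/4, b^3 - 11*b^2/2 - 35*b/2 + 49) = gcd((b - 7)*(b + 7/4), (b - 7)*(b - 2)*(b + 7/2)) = b - 7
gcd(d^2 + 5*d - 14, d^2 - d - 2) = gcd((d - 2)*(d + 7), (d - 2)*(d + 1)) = d - 2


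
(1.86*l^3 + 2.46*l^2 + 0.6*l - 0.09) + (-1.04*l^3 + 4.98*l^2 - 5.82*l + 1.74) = 0.82*l^3 + 7.44*l^2 - 5.22*l + 1.65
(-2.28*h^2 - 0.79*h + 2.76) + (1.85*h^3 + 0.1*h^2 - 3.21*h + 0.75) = 1.85*h^3 - 2.18*h^2 - 4.0*h + 3.51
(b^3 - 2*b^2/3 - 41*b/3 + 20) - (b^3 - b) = -2*b^2/3 - 38*b/3 + 20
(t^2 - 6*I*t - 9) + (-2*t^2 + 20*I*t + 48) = -t^2 + 14*I*t + 39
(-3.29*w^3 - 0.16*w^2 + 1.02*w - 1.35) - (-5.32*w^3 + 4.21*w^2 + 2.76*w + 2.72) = 2.03*w^3 - 4.37*w^2 - 1.74*w - 4.07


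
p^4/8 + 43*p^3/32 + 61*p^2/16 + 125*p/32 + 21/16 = (p/4 + 1/2)*(p/2 + 1/2)*(p + 3/4)*(p + 7)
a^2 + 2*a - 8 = (a - 2)*(a + 4)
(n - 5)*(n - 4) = n^2 - 9*n + 20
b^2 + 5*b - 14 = (b - 2)*(b + 7)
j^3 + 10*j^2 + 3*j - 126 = (j - 3)*(j + 6)*(j + 7)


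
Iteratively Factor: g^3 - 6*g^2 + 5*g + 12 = (g + 1)*(g^2 - 7*g + 12) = (g - 4)*(g + 1)*(g - 3)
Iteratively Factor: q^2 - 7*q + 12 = (q - 4)*(q - 3)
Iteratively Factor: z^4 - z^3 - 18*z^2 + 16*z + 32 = (z - 4)*(z^3 + 3*z^2 - 6*z - 8) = (z - 4)*(z + 1)*(z^2 + 2*z - 8) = (z - 4)*(z - 2)*(z + 1)*(z + 4)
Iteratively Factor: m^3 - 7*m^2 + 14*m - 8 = (m - 2)*(m^2 - 5*m + 4) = (m - 2)*(m - 1)*(m - 4)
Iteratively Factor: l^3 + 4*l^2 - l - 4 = (l + 1)*(l^2 + 3*l - 4) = (l - 1)*(l + 1)*(l + 4)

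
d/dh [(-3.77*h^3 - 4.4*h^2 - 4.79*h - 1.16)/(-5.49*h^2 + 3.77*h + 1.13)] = (20.6973*h^4 - 28.4258*h^3 - 55.6654*h^2 - 22.6808*h - 1.0395)/(30.1401*h^4 - 41.3946*h^3 + 1.8055*h^2 + 8.5202*h + 1.2769)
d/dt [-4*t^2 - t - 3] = -8*t - 1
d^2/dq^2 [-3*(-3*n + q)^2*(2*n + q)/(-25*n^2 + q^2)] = n^2*(12300*n^3 - 9900*n^2*q + 1476*n*q^2 - 132*q^3)/(-15625*n^6 + 1875*n^4*q^2 - 75*n^2*q^4 + q^6)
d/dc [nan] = 0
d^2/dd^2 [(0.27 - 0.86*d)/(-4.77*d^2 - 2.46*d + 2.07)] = ((0.86*d - 0.27)*(9.54*d + 2.46)*(19.08*d + 4.92) - (24.6132*d + 1.6554)*(4.77*d^2 + 2.46*d - 2.07))/(4.77*d^2 + 2.46*d - 2.07)^3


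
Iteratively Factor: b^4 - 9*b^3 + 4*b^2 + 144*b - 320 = (b - 4)*(b^3 - 5*b^2 - 16*b + 80) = (b - 5)*(b - 4)*(b^2 - 16) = (b - 5)*(b - 4)^2*(b + 4)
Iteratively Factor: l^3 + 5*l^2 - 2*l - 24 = (l + 4)*(l^2 + l - 6) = (l + 3)*(l + 4)*(l - 2)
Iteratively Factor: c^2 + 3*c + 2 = (c + 1)*(c + 2)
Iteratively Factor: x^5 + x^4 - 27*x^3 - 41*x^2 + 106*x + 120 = (x - 2)*(x^4 + 3*x^3 - 21*x^2 - 83*x - 60) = (x - 2)*(x + 4)*(x^3 - x^2 - 17*x - 15) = (x - 5)*(x - 2)*(x + 4)*(x^2 + 4*x + 3) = (x - 5)*(x - 2)*(x + 3)*(x + 4)*(x + 1)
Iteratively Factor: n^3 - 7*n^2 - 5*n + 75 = (n + 3)*(n^2 - 10*n + 25) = (n - 5)*(n + 3)*(n - 5)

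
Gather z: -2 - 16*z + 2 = -16*z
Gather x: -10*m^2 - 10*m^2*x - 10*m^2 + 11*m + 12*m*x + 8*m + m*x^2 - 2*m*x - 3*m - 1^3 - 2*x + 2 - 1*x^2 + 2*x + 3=-20*m^2 + 16*m + x^2*(m - 1) + x*(-10*m^2 + 10*m) + 4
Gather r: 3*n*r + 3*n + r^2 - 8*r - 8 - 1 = 3*n + r^2 + r*(3*n - 8) - 9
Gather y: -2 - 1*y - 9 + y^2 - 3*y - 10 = y^2 - 4*y - 21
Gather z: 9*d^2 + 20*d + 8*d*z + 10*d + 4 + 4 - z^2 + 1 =9*d^2 + 8*d*z + 30*d - z^2 + 9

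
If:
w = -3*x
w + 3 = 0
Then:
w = -3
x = 1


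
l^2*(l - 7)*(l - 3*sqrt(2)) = l^4 - 7*l^3 - 3*sqrt(2)*l^3 + 21*sqrt(2)*l^2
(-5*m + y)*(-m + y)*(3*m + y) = 15*m^3 - 13*m^2*y - 3*m*y^2 + y^3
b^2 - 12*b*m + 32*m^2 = (b - 8*m)*(b - 4*m)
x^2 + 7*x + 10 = (x + 2)*(x + 5)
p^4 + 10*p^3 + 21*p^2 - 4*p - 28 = (p - 1)*(p + 2)^2*(p + 7)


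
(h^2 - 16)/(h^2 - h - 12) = (h + 4)/(h + 3)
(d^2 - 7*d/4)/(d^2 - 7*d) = (d - 7/4)/(d - 7)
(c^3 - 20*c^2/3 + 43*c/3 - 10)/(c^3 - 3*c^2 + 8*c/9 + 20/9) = 3*(c - 3)/(3*c + 2)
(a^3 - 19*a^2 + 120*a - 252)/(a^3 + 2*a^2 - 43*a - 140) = (a^2 - 12*a + 36)/(a^2 + 9*a + 20)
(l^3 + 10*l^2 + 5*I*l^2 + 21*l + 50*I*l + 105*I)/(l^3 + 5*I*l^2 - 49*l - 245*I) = (l + 3)/(l - 7)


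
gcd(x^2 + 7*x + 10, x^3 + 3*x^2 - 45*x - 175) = x + 5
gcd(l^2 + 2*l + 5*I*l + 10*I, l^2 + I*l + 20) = l + 5*I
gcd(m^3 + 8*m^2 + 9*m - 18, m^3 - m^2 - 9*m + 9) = m^2 + 2*m - 3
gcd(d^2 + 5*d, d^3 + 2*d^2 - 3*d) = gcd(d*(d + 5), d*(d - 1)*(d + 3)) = d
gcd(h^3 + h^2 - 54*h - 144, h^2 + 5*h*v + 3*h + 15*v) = h + 3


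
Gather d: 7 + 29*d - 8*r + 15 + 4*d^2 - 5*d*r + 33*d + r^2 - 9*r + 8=4*d^2 + d*(62 - 5*r) + r^2 - 17*r + 30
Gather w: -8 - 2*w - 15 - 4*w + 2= -6*w - 21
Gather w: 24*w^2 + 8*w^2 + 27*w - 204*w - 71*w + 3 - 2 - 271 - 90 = 32*w^2 - 248*w - 360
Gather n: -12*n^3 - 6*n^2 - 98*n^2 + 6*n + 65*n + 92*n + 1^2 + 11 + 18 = -12*n^3 - 104*n^2 + 163*n + 30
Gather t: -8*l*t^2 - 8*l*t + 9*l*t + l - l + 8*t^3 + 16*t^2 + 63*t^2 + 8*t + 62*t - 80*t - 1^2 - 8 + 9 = 8*t^3 + t^2*(79 - 8*l) + t*(l - 10)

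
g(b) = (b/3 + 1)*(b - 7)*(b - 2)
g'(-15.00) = 280.67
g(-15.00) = -1496.00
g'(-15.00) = 280.67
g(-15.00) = -1496.00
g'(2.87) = -7.58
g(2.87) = -7.03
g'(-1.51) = 3.99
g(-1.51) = 14.84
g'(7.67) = 23.82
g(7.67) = 13.51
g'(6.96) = 16.27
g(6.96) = -0.66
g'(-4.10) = 28.88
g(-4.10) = -24.83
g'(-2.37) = 10.76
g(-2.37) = 8.60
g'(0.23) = -5.20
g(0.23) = 12.90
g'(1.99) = -8.33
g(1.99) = 0.08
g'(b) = (b/3 + 1)*(b - 7) + (b/3 + 1)*(b - 2) + (b - 7)*(b - 2)/3 = b^2 - 4*b - 13/3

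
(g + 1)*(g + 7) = g^2 + 8*g + 7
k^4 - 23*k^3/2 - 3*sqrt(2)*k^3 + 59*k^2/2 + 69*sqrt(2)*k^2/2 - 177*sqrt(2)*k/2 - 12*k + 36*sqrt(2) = (k - 8)*(k - 3)*(k - 1/2)*(k - 3*sqrt(2))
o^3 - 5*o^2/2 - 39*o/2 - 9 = (o - 6)*(o + 1/2)*(o + 3)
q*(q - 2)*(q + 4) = q^3 + 2*q^2 - 8*q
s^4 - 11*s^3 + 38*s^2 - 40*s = s*(s - 5)*(s - 4)*(s - 2)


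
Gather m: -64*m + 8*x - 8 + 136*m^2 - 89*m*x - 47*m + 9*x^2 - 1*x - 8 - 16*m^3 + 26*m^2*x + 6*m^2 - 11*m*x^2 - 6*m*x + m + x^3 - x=-16*m^3 + m^2*(26*x + 142) + m*(-11*x^2 - 95*x - 110) + x^3 + 9*x^2 + 6*x - 16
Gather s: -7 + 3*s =3*s - 7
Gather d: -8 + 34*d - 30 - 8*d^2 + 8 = -8*d^2 + 34*d - 30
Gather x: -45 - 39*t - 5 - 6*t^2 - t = -6*t^2 - 40*t - 50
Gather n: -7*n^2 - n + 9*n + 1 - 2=-7*n^2 + 8*n - 1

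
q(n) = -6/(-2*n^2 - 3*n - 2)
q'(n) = -6*(4*n + 3)/(-2*n^2 - 3*n - 2)^2 = 6*(-4*n - 3)/(2*n^2 + 3*n + 2)^2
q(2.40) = 0.29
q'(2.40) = -0.18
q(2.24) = 0.32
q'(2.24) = -0.20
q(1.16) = 0.73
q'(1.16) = -0.69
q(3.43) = 0.17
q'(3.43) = -0.08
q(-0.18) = 3.93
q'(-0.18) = -5.88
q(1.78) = 0.44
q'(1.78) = -0.32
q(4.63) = 0.10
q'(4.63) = -0.04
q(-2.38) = 0.97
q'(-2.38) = 1.02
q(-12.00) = 0.02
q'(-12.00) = 0.00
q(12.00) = 0.02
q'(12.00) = 0.00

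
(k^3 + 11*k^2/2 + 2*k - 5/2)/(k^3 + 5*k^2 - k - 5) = (k - 1/2)/(k - 1)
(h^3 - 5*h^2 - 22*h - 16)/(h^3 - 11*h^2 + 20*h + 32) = (h + 2)/(h - 4)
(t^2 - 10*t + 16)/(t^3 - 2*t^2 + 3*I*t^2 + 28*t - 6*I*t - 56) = (t - 8)/(t^2 + 3*I*t + 28)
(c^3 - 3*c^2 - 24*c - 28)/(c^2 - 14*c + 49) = (c^2 + 4*c + 4)/(c - 7)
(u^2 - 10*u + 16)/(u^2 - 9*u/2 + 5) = 2*(u - 8)/(2*u - 5)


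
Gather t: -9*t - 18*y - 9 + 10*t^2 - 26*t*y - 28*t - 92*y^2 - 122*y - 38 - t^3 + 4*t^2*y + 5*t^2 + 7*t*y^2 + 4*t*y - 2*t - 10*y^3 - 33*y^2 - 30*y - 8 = -t^3 + t^2*(4*y + 15) + t*(7*y^2 - 22*y - 39) - 10*y^3 - 125*y^2 - 170*y - 55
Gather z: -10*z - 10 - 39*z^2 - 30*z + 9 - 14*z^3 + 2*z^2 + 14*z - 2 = -14*z^3 - 37*z^2 - 26*z - 3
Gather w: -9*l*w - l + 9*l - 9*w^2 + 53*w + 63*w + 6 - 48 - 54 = 8*l - 9*w^2 + w*(116 - 9*l) - 96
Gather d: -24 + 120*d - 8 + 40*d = 160*d - 32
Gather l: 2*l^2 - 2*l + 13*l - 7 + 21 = 2*l^2 + 11*l + 14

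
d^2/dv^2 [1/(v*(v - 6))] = 2*(v^2 + v*(v - 6) + (v - 6)^2)/(v^3*(v - 6)^3)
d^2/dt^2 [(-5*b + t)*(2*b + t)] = 2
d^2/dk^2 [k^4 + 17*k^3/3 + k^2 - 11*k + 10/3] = 12*k^2 + 34*k + 2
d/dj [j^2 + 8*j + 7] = 2*j + 8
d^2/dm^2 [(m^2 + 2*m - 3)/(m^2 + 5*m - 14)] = 6*(-m^3 + 11*m^2 + 13*m + 73)/(m^6 + 15*m^5 + 33*m^4 - 295*m^3 - 462*m^2 + 2940*m - 2744)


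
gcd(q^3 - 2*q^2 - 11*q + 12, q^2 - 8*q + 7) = q - 1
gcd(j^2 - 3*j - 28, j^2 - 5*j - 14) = j - 7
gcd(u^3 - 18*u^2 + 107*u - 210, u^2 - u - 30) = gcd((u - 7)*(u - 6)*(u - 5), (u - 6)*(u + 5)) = u - 6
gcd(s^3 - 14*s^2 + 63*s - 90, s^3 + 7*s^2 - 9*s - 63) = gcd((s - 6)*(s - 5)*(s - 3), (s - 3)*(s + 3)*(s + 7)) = s - 3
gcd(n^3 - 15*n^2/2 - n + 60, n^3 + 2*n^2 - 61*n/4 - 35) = n^2 - 3*n/2 - 10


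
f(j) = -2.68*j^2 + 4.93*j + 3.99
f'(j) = 4.93 - 5.36*j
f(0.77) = 6.20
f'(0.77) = 0.80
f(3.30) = -8.93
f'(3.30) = -12.76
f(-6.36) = -135.77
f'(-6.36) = 39.02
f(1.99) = 3.19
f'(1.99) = -5.74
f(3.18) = -7.43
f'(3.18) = -12.11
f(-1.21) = -5.90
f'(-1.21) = 11.42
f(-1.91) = -15.20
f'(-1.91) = 15.17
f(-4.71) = -78.68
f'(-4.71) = 30.18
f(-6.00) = -122.07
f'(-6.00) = 37.09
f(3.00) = -5.34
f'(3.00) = -11.15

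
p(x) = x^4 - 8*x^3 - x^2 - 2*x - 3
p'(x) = 4*x^3 - 24*x^2 - 2*x - 2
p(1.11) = -15.88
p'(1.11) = -28.32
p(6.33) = -479.30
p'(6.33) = 38.23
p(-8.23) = 8993.01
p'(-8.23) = -3840.90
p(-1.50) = 29.81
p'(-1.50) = -66.50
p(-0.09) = -2.82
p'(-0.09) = -2.02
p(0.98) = -12.53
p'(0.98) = -23.24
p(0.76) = -8.28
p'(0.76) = -15.63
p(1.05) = -14.25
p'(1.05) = -25.93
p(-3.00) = 291.00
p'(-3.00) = -320.00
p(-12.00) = 34437.00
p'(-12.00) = -10346.00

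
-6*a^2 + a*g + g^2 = (-2*a + g)*(3*a + g)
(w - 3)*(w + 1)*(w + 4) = w^3 + 2*w^2 - 11*w - 12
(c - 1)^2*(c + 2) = c^3 - 3*c + 2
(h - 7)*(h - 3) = h^2 - 10*h + 21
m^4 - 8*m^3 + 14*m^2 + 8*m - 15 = (m - 5)*(m - 3)*(m - 1)*(m + 1)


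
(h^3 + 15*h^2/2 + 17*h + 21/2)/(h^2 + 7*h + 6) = (2*h^2 + 13*h + 21)/(2*(h + 6))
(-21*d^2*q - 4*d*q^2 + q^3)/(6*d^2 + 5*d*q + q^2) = q*(-7*d + q)/(2*d + q)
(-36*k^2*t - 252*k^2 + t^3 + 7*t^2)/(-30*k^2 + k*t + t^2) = (-6*k*t - 42*k + t^2 + 7*t)/(-5*k + t)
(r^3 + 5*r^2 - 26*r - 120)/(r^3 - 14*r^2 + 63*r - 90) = (r^2 + 10*r + 24)/(r^2 - 9*r + 18)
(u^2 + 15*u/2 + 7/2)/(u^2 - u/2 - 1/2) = (u + 7)/(u - 1)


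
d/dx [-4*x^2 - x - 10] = -8*x - 1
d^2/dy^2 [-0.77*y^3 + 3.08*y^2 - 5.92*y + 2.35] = 6.16 - 4.62*y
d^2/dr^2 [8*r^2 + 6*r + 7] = 16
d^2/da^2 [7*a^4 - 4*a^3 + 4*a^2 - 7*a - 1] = 84*a^2 - 24*a + 8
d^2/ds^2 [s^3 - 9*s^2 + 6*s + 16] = 6*s - 18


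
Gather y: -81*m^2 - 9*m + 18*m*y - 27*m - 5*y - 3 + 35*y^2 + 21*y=-81*m^2 - 36*m + 35*y^2 + y*(18*m + 16) - 3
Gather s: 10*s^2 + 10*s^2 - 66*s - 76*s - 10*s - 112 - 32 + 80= 20*s^2 - 152*s - 64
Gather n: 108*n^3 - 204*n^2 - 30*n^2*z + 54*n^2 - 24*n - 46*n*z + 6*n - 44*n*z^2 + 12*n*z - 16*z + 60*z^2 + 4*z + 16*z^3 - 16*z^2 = 108*n^3 + n^2*(-30*z - 150) + n*(-44*z^2 - 34*z - 18) + 16*z^3 + 44*z^2 - 12*z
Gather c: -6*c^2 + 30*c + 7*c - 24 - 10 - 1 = -6*c^2 + 37*c - 35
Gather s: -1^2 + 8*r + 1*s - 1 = 8*r + s - 2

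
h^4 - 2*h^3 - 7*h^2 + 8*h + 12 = (h - 3)*(h - 2)*(h + 1)*(h + 2)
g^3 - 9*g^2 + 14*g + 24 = (g - 6)*(g - 4)*(g + 1)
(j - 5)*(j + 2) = j^2 - 3*j - 10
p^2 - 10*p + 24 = (p - 6)*(p - 4)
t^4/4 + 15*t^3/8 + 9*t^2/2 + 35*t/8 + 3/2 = (t/4 + 1)*(t + 1)^2*(t + 3/2)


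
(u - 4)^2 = u^2 - 8*u + 16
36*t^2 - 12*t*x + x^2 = (-6*t + x)^2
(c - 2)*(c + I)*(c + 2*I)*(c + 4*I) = c^4 - 2*c^3 + 7*I*c^3 - 14*c^2 - 14*I*c^2 + 28*c - 8*I*c + 16*I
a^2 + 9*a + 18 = (a + 3)*(a + 6)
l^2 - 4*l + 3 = (l - 3)*(l - 1)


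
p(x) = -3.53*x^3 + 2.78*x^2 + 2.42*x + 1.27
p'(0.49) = 2.60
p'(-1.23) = -20.44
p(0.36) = 2.34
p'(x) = -10.59*x^2 + 5.56*x + 2.42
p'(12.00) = -1455.82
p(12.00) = -5669.21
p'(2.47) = -48.46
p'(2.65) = -57.21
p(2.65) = -38.49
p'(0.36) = 3.05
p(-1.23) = 9.07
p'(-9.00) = -905.41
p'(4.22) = -162.71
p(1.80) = -5.95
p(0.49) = 2.71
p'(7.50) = -551.57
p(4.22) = -204.29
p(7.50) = -1313.42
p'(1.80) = -21.88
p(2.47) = -28.99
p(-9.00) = 2778.04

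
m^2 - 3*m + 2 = (m - 2)*(m - 1)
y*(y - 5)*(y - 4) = y^3 - 9*y^2 + 20*y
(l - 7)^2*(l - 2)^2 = l^4 - 18*l^3 + 109*l^2 - 252*l + 196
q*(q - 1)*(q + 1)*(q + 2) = q^4 + 2*q^3 - q^2 - 2*q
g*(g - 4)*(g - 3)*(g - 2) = g^4 - 9*g^3 + 26*g^2 - 24*g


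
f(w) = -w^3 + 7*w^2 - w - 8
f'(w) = -3*w^2 + 14*w - 1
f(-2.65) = 62.42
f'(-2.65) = -59.17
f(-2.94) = 80.86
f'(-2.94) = -68.09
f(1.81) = 7.19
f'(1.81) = 14.51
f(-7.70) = 871.26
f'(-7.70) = -286.67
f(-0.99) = 0.82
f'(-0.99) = -17.80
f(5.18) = 35.65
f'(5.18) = -8.98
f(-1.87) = 24.89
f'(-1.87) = -37.67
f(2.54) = 18.23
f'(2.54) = 15.21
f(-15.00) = 4957.00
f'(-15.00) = -886.00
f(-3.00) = 85.00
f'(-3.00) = -70.00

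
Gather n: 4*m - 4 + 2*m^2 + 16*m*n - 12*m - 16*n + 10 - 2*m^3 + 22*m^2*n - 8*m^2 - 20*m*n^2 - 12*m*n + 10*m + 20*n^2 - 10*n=-2*m^3 - 6*m^2 + 2*m + n^2*(20 - 20*m) + n*(22*m^2 + 4*m - 26) + 6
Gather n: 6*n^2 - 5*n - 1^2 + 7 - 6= 6*n^2 - 5*n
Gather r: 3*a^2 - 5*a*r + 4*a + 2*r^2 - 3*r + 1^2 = 3*a^2 + 4*a + 2*r^2 + r*(-5*a - 3) + 1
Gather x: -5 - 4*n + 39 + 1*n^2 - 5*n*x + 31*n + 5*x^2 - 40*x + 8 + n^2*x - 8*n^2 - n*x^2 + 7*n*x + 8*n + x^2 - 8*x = -7*n^2 + 35*n + x^2*(6 - n) + x*(n^2 + 2*n - 48) + 42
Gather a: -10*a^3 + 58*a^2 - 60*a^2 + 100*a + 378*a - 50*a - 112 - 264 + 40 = -10*a^3 - 2*a^2 + 428*a - 336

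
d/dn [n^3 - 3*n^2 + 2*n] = 3*n^2 - 6*n + 2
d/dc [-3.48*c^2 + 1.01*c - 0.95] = 1.01 - 6.96*c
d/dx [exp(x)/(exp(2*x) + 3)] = (3 - exp(2*x))*exp(x)/(exp(4*x) + 6*exp(2*x) + 9)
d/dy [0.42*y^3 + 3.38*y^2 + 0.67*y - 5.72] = 1.26*y^2 + 6.76*y + 0.67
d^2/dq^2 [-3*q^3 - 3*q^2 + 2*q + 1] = -18*q - 6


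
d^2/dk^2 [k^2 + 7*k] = 2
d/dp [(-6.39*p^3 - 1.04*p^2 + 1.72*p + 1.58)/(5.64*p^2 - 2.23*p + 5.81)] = (-36.0396*p^4 + 28.4994*p^3 - 118.7593*p^2 - 29.9072*p + 13.5166)/(31.8096*p^4 - 25.1544*p^3 + 70.5097*p^2 - 25.9126*p + 33.7561)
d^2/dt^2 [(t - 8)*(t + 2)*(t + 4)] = 6*t - 4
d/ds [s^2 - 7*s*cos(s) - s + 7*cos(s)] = 7*s*sin(s) + 2*s - 7*sqrt(2)*sin(s + pi/4) - 1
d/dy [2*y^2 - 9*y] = 4*y - 9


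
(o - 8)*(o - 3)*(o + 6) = o^3 - 5*o^2 - 42*o + 144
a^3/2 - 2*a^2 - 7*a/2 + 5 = (a/2 + 1)*(a - 5)*(a - 1)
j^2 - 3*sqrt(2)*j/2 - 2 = (j - 2*sqrt(2))*(j + sqrt(2)/2)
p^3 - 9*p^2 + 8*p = p*(p - 8)*(p - 1)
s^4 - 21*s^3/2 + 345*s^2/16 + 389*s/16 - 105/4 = (s - 7)*(s - 4)*(s - 3/4)*(s + 5/4)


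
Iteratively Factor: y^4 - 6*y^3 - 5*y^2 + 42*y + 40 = (y + 1)*(y^3 - 7*y^2 + 2*y + 40) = (y - 4)*(y + 1)*(y^2 - 3*y - 10) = (y - 5)*(y - 4)*(y + 1)*(y + 2)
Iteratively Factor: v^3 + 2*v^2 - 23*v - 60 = (v + 4)*(v^2 - 2*v - 15) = (v - 5)*(v + 4)*(v + 3)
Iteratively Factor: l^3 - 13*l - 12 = (l + 3)*(l^2 - 3*l - 4) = (l + 1)*(l + 3)*(l - 4)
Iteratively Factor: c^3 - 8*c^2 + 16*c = (c - 4)*(c^2 - 4*c) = (c - 4)^2*(c)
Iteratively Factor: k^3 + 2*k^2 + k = (k + 1)*(k^2 + k) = (k + 1)^2*(k)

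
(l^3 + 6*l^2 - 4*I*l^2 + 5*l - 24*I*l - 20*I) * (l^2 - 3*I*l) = l^5 + 6*l^4 - 7*I*l^4 - 7*l^3 - 42*I*l^3 - 72*l^2 - 35*I*l^2 - 60*l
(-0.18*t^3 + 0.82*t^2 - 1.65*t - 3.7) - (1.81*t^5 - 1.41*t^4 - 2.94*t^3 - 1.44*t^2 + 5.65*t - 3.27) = -1.81*t^5 + 1.41*t^4 + 2.76*t^3 + 2.26*t^2 - 7.3*t - 0.43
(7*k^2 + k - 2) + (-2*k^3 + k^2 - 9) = -2*k^3 + 8*k^2 + k - 11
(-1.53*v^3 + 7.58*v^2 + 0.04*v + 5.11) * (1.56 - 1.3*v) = 1.989*v^4 - 12.2408*v^3 + 11.7728*v^2 - 6.5806*v + 7.9716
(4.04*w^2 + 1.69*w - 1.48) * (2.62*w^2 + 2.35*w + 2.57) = 10.5848*w^4 + 13.9218*w^3 + 10.4767*w^2 + 0.865299999999999*w - 3.8036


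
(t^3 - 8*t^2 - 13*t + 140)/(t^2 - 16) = (t^2 - 12*t + 35)/(t - 4)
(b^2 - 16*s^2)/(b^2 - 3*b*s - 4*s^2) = (b + 4*s)/(b + s)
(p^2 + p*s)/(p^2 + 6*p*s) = (p + s)/(p + 6*s)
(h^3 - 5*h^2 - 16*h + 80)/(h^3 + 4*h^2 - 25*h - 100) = (h - 4)/(h + 5)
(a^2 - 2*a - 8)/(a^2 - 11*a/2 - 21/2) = 2*(-a^2 + 2*a + 8)/(-2*a^2 + 11*a + 21)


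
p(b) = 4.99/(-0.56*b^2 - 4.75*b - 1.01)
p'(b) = 4.99*(1.12*b + 4.75)/(-0.56*b^2 - 4.75*b - 1.01)^2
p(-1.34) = 1.15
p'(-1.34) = 0.86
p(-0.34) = 9.24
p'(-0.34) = 74.69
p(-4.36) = 0.55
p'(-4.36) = -0.01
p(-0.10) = -9.23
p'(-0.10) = 79.19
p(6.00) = -0.10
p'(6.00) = 0.02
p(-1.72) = 0.91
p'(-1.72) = 0.47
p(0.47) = -1.48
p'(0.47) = 2.32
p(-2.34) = 0.71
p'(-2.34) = 0.21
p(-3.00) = 0.61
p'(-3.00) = 0.10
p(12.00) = -0.04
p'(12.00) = 0.00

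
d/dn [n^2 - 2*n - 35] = 2*n - 2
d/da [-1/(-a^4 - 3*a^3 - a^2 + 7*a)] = (-4*a^3 - 9*a^2 - 2*a + 7)/(a^2*(a^3 + 3*a^2 + a - 7)^2)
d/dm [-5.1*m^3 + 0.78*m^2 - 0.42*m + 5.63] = -15.3*m^2 + 1.56*m - 0.42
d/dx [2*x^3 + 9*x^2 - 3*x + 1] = 6*x^2 + 18*x - 3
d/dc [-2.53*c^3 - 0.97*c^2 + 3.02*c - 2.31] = -7.59*c^2 - 1.94*c + 3.02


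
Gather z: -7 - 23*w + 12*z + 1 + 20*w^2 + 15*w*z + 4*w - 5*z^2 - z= 20*w^2 - 19*w - 5*z^2 + z*(15*w + 11) - 6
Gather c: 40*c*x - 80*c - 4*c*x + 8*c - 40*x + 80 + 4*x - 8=c*(36*x - 72) - 36*x + 72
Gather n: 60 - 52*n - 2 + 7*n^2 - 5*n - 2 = 7*n^2 - 57*n + 56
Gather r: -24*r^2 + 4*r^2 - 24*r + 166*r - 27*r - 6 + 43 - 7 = -20*r^2 + 115*r + 30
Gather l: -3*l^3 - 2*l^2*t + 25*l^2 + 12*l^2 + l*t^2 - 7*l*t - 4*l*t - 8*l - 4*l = -3*l^3 + l^2*(37 - 2*t) + l*(t^2 - 11*t - 12)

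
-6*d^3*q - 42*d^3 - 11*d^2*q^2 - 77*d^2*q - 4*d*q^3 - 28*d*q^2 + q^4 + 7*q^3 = (-6*d + q)*(d + q)^2*(q + 7)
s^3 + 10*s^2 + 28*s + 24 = (s + 2)^2*(s + 6)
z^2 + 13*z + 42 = (z + 6)*(z + 7)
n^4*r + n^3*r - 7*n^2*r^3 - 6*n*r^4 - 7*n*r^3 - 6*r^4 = (n - 3*r)*(n + r)*(n + 2*r)*(n*r + r)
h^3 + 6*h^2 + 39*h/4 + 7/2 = (h + 1/2)*(h + 2)*(h + 7/2)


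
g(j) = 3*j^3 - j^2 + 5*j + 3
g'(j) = 9*j^2 - 2*j + 5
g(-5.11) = -448.96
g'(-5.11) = 250.23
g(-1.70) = -23.13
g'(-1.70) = 34.41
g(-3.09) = -110.51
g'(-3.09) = 97.11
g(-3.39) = -142.32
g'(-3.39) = 115.21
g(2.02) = 33.75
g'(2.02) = 37.68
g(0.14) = 3.69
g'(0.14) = 4.90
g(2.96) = 86.84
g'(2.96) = 77.93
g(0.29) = 4.44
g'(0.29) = 5.18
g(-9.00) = -2310.00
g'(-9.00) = 752.00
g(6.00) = 645.00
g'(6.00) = 317.00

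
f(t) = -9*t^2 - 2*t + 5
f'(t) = -18*t - 2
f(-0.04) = 5.07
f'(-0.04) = -1.28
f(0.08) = 4.78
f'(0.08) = -3.44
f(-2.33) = -39.20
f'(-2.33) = 39.94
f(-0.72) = 1.77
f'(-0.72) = 10.96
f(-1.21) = -5.76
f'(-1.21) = 19.78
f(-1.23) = -6.16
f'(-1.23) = 20.14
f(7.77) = -553.90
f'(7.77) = -141.86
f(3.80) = -132.56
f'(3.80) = -70.40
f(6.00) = -331.00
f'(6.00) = -110.00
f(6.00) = -331.00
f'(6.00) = -110.00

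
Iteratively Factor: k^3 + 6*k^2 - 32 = (k + 4)*(k^2 + 2*k - 8) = (k + 4)^2*(k - 2)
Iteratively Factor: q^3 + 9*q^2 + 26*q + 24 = (q + 4)*(q^2 + 5*q + 6) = (q + 3)*(q + 4)*(q + 2)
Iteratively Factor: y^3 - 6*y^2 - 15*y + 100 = (y + 4)*(y^2 - 10*y + 25) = (y - 5)*(y + 4)*(y - 5)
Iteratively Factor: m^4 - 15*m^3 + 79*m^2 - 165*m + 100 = (m - 1)*(m^3 - 14*m^2 + 65*m - 100) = (m - 5)*(m - 1)*(m^2 - 9*m + 20) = (m - 5)*(m - 4)*(m - 1)*(m - 5)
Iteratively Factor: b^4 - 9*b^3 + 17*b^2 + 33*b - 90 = (b - 5)*(b^3 - 4*b^2 - 3*b + 18) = (b - 5)*(b - 3)*(b^2 - b - 6) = (b - 5)*(b - 3)^2*(b + 2)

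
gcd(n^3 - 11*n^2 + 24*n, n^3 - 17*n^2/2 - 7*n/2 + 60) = n^2 - 11*n + 24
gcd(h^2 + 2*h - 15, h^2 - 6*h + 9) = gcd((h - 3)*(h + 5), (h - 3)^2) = h - 3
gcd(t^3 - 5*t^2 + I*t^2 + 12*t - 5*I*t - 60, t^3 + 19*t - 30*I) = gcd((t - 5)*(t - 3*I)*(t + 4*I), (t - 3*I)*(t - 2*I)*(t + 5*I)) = t - 3*I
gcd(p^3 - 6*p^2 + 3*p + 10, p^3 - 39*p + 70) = p^2 - 7*p + 10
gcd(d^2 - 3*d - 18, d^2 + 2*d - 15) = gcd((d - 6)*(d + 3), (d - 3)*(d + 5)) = 1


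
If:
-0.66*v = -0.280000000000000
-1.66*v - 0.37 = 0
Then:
No Solution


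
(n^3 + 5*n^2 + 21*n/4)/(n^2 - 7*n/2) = (4*n^2 + 20*n + 21)/(2*(2*n - 7))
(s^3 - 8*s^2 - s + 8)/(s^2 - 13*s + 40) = (s^2 - 1)/(s - 5)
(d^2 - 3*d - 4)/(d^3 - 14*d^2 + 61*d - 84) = (d + 1)/(d^2 - 10*d + 21)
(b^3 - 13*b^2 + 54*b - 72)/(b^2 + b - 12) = (b^2 - 10*b + 24)/(b + 4)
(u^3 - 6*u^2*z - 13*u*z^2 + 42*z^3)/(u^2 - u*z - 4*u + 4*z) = (u^3 - 6*u^2*z - 13*u*z^2 + 42*z^3)/(u^2 - u*z - 4*u + 4*z)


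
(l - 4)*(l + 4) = l^2 - 16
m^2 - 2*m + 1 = (m - 1)^2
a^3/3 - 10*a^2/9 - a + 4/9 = (a/3 + 1/3)*(a - 4)*(a - 1/3)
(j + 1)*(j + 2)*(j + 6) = j^3 + 9*j^2 + 20*j + 12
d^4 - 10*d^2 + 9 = (d - 3)*(d - 1)*(d + 1)*(d + 3)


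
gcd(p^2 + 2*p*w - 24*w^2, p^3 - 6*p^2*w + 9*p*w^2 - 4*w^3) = p - 4*w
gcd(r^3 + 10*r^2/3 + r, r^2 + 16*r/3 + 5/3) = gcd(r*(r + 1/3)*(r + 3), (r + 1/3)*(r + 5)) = r + 1/3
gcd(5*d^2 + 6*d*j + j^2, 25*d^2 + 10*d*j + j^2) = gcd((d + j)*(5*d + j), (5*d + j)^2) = 5*d + j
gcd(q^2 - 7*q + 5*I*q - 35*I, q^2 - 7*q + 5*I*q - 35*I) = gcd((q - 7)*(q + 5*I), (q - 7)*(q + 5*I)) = q^2 + q*(-7 + 5*I) - 35*I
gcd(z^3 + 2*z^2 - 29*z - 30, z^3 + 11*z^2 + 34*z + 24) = z^2 + 7*z + 6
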